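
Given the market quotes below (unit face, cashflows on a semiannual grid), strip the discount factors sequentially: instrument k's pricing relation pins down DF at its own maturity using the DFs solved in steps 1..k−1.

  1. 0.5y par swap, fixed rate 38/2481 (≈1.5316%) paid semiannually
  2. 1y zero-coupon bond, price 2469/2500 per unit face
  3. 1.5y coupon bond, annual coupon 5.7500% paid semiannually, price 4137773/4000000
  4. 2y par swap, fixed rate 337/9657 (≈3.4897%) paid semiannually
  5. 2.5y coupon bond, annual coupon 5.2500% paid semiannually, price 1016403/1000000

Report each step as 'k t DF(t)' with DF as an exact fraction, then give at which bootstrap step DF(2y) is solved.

1 1/2 2481/2500
2 1 2469/2500
3 3/2 4751/5000
4 2 4663/5000
5 5/2 2229/2500
DF(2y) is solved at step 4

step 1 [0.5y] swap r/2=19/2481: DF=(1 − 19/2481·(0))/(1+19/2481) = 2481/2500 ≈ 0.992400
step 2 [1y] zero: DF = P = 2469/2500 ≈ 0.987600
step 3 [1.5y] bond c/2=23/800: DF=(4137773/4000000 − 23/800·(0.992400+0.987600))/(1+23/800) = 4751/5000 ≈ 0.950200
step 4 [2y] swap r/2=337/19314: DF=(1 − 337/19314·(0.992400+0.987600+0.950200))/(1+337/19314) = 4663/5000 ≈ 0.932600
step 5 [2.5y] bond c/2=21/800: DF=(1016403/1000000 − 21/800·(0.992400+0.987600+0.950200+0.932600))/(1+21/800) = 2229/2500 ≈ 0.891600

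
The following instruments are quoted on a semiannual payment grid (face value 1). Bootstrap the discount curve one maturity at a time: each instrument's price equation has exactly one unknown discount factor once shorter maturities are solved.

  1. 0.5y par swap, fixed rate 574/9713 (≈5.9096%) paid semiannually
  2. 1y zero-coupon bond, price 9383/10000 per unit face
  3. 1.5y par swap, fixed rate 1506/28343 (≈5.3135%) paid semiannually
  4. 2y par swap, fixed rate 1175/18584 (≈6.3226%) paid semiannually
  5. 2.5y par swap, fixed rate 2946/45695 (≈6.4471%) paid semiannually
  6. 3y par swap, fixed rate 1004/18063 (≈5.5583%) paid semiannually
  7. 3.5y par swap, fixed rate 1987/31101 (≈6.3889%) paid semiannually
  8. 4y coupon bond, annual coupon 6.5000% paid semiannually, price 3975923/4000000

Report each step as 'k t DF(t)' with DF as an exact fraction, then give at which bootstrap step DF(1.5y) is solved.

step 1 [0.5y] swap r/2=287/9713: DF=(1 − 287/9713·(0))/(1+287/9713) = 9713/10000 ≈ 0.971300
step 2 [1y] zero: DF = P = 9383/10000 ≈ 0.938300
step 3 [1.5y] swap r/2=753/28343: DF=(1 − 753/28343·(0.971300+0.938300))/(1+753/28343) = 9247/10000 ≈ 0.924700
step 4 [2y] swap r/2=1175/37168: DF=(1 − 1175/37168·(0.971300+0.938300+0.924700))/(1+1175/37168) = 353/400 ≈ 0.882500
step 5 [2.5y] swap r/2=1473/45695: DF=(1 − 1473/45695·(0.971300+0.938300+0.924700+0.882500))/(1+1473/45695) = 8527/10000 ≈ 0.852700
step 6 [3y] swap r/2=502/18063: DF=(1 − 502/18063·(0.971300+0.938300+0.924700+0.882500+0.852700))/(1+502/18063) = 4247/5000 ≈ 0.849400
step 7 [3.5y] swap r/2=1987/62202: DF=(1 − 1987/62202·(0.971300+0.938300+0.924700+0.882500+0.852700+0.849400))/(1+1987/62202) = 8013/10000 ≈ 0.801300
step 8 [4y] bond c/2=13/400: DF=(3975923/4000000 − 13/400·(0.971300+0.938300+0.924700+0.882500+0.852700+0.849400+0.801300))/(1+13/400) = 7669/10000 ≈ 0.766900

1 1/2 9713/10000
2 1 9383/10000
3 3/2 9247/10000
4 2 353/400
5 5/2 8527/10000
6 3 4247/5000
7 7/2 8013/10000
8 4 7669/10000
DF(1.5y) is solved at step 3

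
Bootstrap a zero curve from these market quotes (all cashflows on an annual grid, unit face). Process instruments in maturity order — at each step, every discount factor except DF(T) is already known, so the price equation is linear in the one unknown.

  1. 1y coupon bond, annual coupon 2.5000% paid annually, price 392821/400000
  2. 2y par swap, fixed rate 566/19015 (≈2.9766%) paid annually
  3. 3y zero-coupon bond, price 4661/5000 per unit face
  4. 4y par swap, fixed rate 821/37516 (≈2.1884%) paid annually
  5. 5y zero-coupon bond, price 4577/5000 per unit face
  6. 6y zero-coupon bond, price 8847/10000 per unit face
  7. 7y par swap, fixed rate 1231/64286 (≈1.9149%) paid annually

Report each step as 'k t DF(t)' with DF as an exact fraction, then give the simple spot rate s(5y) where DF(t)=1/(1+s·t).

1 1 9581/10000
2 2 4717/5000
3 3 4661/5000
4 4 9179/10000
5 5 4577/5000
6 6 8847/10000
7 7 8769/10000
s(5y) = (1/(4577/5000) − 1)/(5) = 423/22885 ≈ 1.8484%

step 1 [1y] bond c/1=1/40: DF=(392821/400000 − 1/40·(0))/(1+1/40) = 9581/10000 ≈ 0.958100
step 2 [2y] swap r/1=566/19015: DF=(1 − 566/19015·(0.958100))/(1+566/19015) = 4717/5000 ≈ 0.943400
step 3 [3y] zero: DF = P = 4661/5000 ≈ 0.932200
step 4 [4y] swap r/1=821/37516: DF=(1 − 821/37516·(0.958100+0.943400+0.932200))/(1+821/37516) = 9179/10000 ≈ 0.917900
step 5 [5y] zero: DF = P = 4577/5000 ≈ 0.915400
step 6 [6y] zero: DF = P = 8847/10000 ≈ 0.884700
step 7 [7y] swap r/1=1231/64286: DF=(1 − 1231/64286·(0.958100+0.943400+0.932200+0.917900+0.915400+0.884700))/(1+1231/64286) = 8769/10000 ≈ 0.876900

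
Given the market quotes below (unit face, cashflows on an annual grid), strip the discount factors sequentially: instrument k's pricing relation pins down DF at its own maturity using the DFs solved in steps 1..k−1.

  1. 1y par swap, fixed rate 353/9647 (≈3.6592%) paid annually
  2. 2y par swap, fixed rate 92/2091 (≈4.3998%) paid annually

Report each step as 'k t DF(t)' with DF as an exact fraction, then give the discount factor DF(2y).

1 1 9647/10000
2 2 2293/2500
DF(2y) = 2293/2500 ≈ 0.917200

step 1 [1y] swap r/1=353/9647: DF=(1 − 353/9647·(0))/(1+353/9647) = 9647/10000 ≈ 0.964700
step 2 [2y] swap r/1=92/2091: DF=(1 − 92/2091·(0.964700))/(1+92/2091) = 2293/2500 ≈ 0.917200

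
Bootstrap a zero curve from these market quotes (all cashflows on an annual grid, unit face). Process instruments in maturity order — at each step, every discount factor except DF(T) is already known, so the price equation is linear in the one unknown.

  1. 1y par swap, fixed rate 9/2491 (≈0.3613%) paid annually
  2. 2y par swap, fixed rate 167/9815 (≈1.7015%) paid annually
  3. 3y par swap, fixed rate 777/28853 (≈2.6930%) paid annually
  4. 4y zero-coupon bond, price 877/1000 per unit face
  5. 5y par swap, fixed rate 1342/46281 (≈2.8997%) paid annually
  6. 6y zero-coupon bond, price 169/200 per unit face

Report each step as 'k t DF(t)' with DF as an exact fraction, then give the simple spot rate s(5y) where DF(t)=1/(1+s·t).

step 1 [1y] swap r/1=9/2491: DF=(1 − 9/2491·(0))/(1+9/2491) = 2491/2500 ≈ 0.996400
step 2 [2y] swap r/1=167/9815: DF=(1 − 167/9815·(0.996400))/(1+167/9815) = 4833/5000 ≈ 0.966600
step 3 [3y] swap r/1=777/28853: DF=(1 − 777/28853·(0.996400+0.966600))/(1+777/28853) = 9223/10000 ≈ 0.922300
step 4 [4y] zero: DF = P = 877/1000 ≈ 0.877000
step 5 [5y] swap r/1=1342/46281: DF=(1 − 1342/46281·(0.996400+0.966600+0.922300+0.877000))/(1+1342/46281) = 4329/5000 ≈ 0.865800
step 6 [6y] zero: DF = P = 169/200 ≈ 0.845000

1 1 2491/2500
2 2 4833/5000
3 3 9223/10000
4 4 877/1000
5 5 4329/5000
6 6 169/200
s(5y) = (1/(4329/5000) − 1)/(5) = 671/21645 ≈ 3.1000%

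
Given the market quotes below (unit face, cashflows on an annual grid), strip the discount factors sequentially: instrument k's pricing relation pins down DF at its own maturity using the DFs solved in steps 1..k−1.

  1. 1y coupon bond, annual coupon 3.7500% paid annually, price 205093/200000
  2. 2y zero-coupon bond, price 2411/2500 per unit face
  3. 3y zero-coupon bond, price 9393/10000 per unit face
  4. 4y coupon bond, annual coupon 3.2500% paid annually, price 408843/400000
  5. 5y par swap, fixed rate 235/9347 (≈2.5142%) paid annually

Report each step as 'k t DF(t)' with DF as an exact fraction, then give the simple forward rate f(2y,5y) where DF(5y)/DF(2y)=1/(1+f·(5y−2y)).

1 1 2471/2500
2 2 2411/2500
3 3 9393/10000
4 4 8989/10000
5 5 353/400
f(2y,5y) = ((2411/2500)/(353/400) − 1)/(3) = 273/8825 ≈ 3.0935%

step 1 [1y] bond c/1=3/80: DF=(205093/200000 − 3/80·(0))/(1+3/80) = 2471/2500 ≈ 0.988400
step 2 [2y] zero: DF = P = 2411/2500 ≈ 0.964400
step 3 [3y] zero: DF = P = 9393/10000 ≈ 0.939300
step 4 [4y] bond c/1=13/400: DF=(408843/400000 − 13/400·(0.988400+0.964400+0.939300))/(1+13/400) = 8989/10000 ≈ 0.898900
step 5 [5y] swap r/1=235/9347: DF=(1 − 235/9347·(0.988400+0.964400+0.939300+0.898900))/(1+235/9347) = 353/400 ≈ 0.882500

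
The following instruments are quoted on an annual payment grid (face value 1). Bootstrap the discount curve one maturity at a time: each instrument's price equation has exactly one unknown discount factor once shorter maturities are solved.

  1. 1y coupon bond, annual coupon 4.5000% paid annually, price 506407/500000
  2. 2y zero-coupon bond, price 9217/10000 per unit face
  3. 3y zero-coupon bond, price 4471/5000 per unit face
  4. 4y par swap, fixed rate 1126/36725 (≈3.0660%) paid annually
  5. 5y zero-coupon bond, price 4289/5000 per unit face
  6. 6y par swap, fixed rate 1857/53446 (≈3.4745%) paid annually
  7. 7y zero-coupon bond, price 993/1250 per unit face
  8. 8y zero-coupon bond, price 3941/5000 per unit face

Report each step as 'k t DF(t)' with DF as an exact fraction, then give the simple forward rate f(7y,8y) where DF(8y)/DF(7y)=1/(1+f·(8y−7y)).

step 1 [1y] bond c/1=9/200: DF=(506407/500000 − 9/200·(0))/(1+9/200) = 2423/2500 ≈ 0.969200
step 2 [2y] zero: DF = P = 9217/10000 ≈ 0.921700
step 3 [3y] zero: DF = P = 4471/5000 ≈ 0.894200
step 4 [4y] swap r/1=1126/36725: DF=(1 − 1126/36725·(0.969200+0.921700+0.894200))/(1+1126/36725) = 4437/5000 ≈ 0.887400
step 5 [5y] zero: DF = P = 4289/5000 ≈ 0.857800
step 6 [6y] swap r/1=1857/53446: DF=(1 − 1857/53446·(0.969200+0.921700+0.894200+0.887400+0.857800))/(1+1857/53446) = 8143/10000 ≈ 0.814300
step 7 [7y] zero: DF = P = 993/1250 ≈ 0.794400
step 8 [8y] zero: DF = P = 3941/5000 ≈ 0.788200

1 1 2423/2500
2 2 9217/10000
3 3 4471/5000
4 4 4437/5000
5 5 4289/5000
6 6 8143/10000
7 7 993/1250
8 8 3941/5000
f(7y,8y) = ((993/1250)/(3941/5000) − 1)/(1) = 31/3941 ≈ 0.7866%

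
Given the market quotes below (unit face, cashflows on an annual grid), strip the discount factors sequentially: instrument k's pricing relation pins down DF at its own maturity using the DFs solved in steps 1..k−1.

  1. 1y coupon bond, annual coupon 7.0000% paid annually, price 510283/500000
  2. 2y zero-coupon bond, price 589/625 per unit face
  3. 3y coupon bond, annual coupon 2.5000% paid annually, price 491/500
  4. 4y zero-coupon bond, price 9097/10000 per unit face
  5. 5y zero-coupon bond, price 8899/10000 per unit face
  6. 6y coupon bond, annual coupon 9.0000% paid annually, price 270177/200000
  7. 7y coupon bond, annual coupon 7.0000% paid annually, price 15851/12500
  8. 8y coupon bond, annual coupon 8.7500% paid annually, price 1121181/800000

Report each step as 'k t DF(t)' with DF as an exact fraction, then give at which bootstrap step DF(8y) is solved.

1 1 4769/5000
2 2 589/625
3 3 4559/5000
4 4 9097/10000
5 5 8899/10000
6 6 8589/10000
7 7 331/400
8 8 7823/10000
DF(8y) is solved at step 8

step 1 [1y] bond c/1=7/100: DF=(510283/500000 − 7/100·(0))/(1+7/100) = 4769/5000 ≈ 0.953800
step 2 [2y] zero: DF = P = 589/625 ≈ 0.942400
step 3 [3y] bond c/1=1/40: DF=(491/500 − 1/40·(0.953800+0.942400))/(1+1/40) = 4559/5000 ≈ 0.911800
step 4 [4y] zero: DF = P = 9097/10000 ≈ 0.909700
step 5 [5y] zero: DF = P = 8899/10000 ≈ 0.889900
step 6 [6y] bond c/1=9/100: DF=(270177/200000 − 9/100·(0.953800+0.942400+0.911800+0.909700+0.889900))/(1+9/100) = 8589/10000 ≈ 0.858900
step 7 [7y] bond c/1=7/100: DF=(15851/12500 − 7/100·(0.953800+0.942400+0.911800+0.909700+0.889900+0.858900))/(1+7/100) = 331/400 ≈ 0.827500
step 8 [8y] bond c/1=7/80: DF=(1121181/800000 − 7/80·(0.953800+0.942400+0.911800+0.909700+0.889900+0.858900+0.827500))/(1+7/80) = 7823/10000 ≈ 0.782300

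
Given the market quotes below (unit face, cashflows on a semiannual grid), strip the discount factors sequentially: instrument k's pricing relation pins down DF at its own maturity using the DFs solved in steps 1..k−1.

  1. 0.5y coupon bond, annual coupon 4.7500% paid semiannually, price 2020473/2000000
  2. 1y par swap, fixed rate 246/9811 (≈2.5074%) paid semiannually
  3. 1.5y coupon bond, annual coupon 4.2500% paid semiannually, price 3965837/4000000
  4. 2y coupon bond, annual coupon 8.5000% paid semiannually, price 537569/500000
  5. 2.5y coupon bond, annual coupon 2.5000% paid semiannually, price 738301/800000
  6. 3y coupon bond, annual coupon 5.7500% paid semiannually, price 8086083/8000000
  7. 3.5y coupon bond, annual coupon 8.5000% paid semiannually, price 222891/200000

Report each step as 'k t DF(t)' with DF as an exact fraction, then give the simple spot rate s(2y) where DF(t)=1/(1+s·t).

1 1/2 2467/2500
2 1 4877/5000
3 3/2 93/100
4 2 4567/5000
5 5/2 1729/2000
6 3 213/250
7 7/2 8439/10000
s(2y) = (1/(4567/5000) − 1)/(2) = 433/9134 ≈ 4.7405%

step 1 [0.5y] bond c/2=19/800: DF=(2020473/2000000 − 19/800·(0))/(1+19/800) = 2467/2500 ≈ 0.986800
step 2 [1y] swap r/2=123/9811: DF=(1 − 123/9811·(0.986800))/(1+123/9811) = 4877/5000 ≈ 0.975400
step 3 [1.5y] bond c/2=17/800: DF=(3965837/4000000 − 17/800·(0.986800+0.975400))/(1+17/800) = 93/100 ≈ 0.930000
step 4 [2y] bond c/2=17/400: DF=(537569/500000 − 17/400·(0.986800+0.975400+0.930000))/(1+17/400) = 4567/5000 ≈ 0.913400
step 5 [2.5y] bond c/2=1/80: DF=(738301/800000 − 1/80·(0.986800+0.975400+0.930000+0.913400))/(1+1/80) = 1729/2000 ≈ 0.864500
step 6 [3y] bond c/2=23/800: DF=(8086083/8000000 − 23/800·(0.986800+0.975400+0.930000+0.913400+0.864500))/(1+23/800) = 213/250 ≈ 0.852000
step 7 [3.5y] bond c/2=17/400: DF=(222891/200000 − 17/400·(0.986800+0.975400+0.930000+0.913400+0.864500+0.852000))/(1+17/400) = 8439/10000 ≈ 0.843900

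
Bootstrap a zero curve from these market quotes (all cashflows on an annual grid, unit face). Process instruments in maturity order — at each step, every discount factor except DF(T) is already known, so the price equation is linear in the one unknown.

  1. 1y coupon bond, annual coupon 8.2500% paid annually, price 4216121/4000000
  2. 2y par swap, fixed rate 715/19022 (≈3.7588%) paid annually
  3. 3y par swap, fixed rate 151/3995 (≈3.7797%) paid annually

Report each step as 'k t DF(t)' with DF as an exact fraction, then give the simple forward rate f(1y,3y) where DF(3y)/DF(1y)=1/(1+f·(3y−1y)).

step 1 [1y] bond c/1=33/400: DF=(4216121/4000000 − 33/400·(0))/(1+33/400) = 9737/10000 ≈ 0.973700
step 2 [2y] swap r/1=715/19022: DF=(1 − 715/19022·(0.973700))/(1+715/19022) = 1857/2000 ≈ 0.928500
step 3 [3y] swap r/1=151/3995: DF=(1 − 151/3995·(0.973700+0.928500))/(1+151/3995) = 8943/10000 ≈ 0.894300

1 1 9737/10000
2 2 1857/2000
3 3 8943/10000
f(1y,3y) = ((9737/10000)/(8943/10000) − 1)/(2) = 397/8943 ≈ 4.4392%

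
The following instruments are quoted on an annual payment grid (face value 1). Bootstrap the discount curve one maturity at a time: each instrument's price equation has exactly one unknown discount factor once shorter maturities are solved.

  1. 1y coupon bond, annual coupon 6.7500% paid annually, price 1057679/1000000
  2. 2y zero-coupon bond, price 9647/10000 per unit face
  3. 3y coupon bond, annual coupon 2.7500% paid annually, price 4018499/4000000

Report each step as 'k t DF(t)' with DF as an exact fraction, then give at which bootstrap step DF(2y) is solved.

1 1 2477/2500
2 2 9647/10000
3 3 4627/5000
DF(2y) is solved at step 2

step 1 [1y] bond c/1=27/400: DF=(1057679/1000000 − 27/400·(0))/(1+27/400) = 2477/2500 ≈ 0.990800
step 2 [2y] zero: DF = P = 9647/10000 ≈ 0.964700
step 3 [3y] bond c/1=11/400: DF=(4018499/4000000 − 11/400·(0.990800+0.964700))/(1+11/400) = 4627/5000 ≈ 0.925400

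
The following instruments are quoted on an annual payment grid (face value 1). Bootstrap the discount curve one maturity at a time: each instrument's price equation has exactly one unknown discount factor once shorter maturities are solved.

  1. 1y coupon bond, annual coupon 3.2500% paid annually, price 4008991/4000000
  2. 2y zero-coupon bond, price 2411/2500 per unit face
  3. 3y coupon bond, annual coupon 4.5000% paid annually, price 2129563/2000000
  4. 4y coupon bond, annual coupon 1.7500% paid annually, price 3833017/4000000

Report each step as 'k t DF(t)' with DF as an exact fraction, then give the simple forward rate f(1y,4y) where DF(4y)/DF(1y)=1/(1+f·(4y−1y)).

1 1 9707/10000
2 2 2411/2500
3 3 2339/2500
4 4 2231/2500
f(1y,4y) = ((9707/10000)/(2231/2500) − 1)/(3) = 261/8924 ≈ 2.9247%

step 1 [1y] bond c/1=13/400: DF=(4008991/4000000 − 13/400·(0))/(1+13/400) = 9707/10000 ≈ 0.970700
step 2 [2y] zero: DF = P = 2411/2500 ≈ 0.964400
step 3 [3y] bond c/1=9/200: DF=(2129563/2000000 − 9/200·(0.970700+0.964400))/(1+9/200) = 2339/2500 ≈ 0.935600
step 4 [4y] bond c/1=7/400: DF=(3833017/4000000 − 7/400·(0.970700+0.964400+0.935600))/(1+7/400) = 2231/2500 ≈ 0.892400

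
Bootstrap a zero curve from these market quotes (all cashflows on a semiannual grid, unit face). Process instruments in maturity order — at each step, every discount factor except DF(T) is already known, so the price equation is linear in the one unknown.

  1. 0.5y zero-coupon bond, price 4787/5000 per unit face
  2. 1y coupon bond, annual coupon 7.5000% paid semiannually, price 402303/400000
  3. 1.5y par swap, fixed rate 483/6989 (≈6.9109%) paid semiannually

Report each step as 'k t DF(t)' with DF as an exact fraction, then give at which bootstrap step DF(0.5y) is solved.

step 1 [0.5y] zero: DF = P = 4787/5000 ≈ 0.957400
step 2 [1y] bond c/2=3/80: DF=(402303/400000 − 3/80·(0.957400))/(1+3/80) = 2337/2500 ≈ 0.934800
step 3 [1.5y] swap r/2=483/13978: DF=(1 − 483/13978·(0.957400+0.934800))/(1+483/13978) = 4517/5000 ≈ 0.903400

1 1/2 4787/5000
2 1 2337/2500
3 3/2 4517/5000
DF(0.5y) is solved at step 1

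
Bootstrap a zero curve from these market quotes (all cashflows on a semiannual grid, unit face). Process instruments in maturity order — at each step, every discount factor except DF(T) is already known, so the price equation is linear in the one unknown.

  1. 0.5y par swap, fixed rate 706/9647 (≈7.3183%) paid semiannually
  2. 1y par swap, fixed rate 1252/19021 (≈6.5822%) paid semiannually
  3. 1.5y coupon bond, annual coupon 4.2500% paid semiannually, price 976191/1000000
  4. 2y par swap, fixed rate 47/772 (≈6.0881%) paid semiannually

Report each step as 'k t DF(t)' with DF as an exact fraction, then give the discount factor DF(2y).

1 1/2 9647/10000
2 1 4687/5000
3 3/2 9163/10000
4 2 1109/1250
DF(2y) = 1109/1250 ≈ 0.887200

step 1 [0.5y] swap r/2=353/9647: DF=(1 − 353/9647·(0))/(1+353/9647) = 9647/10000 ≈ 0.964700
step 2 [1y] swap r/2=626/19021: DF=(1 − 626/19021·(0.964700))/(1+626/19021) = 4687/5000 ≈ 0.937400
step 3 [1.5y] bond c/2=17/800: DF=(976191/1000000 − 17/800·(0.964700+0.937400))/(1+17/800) = 9163/10000 ≈ 0.916300
step 4 [2y] swap r/2=47/1544: DF=(1 − 47/1544·(0.964700+0.937400+0.916300))/(1+47/1544) = 1109/1250 ≈ 0.887200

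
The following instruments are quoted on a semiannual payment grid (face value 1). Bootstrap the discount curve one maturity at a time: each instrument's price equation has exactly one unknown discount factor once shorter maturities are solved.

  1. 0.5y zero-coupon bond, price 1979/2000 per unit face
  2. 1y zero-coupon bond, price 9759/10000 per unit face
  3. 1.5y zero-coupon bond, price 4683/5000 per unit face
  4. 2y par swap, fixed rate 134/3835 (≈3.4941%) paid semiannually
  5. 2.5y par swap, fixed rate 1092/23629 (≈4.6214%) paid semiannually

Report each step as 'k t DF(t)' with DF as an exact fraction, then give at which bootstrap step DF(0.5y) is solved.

1 1/2 1979/2000
2 1 9759/10000
3 3/2 4683/5000
4 2 933/1000
5 5/2 2227/2500
DF(0.5y) is solved at step 1

step 1 [0.5y] zero: DF = P = 1979/2000 ≈ 0.989500
step 2 [1y] zero: DF = P = 9759/10000 ≈ 0.975900
step 3 [1.5y] zero: DF = P = 4683/5000 ≈ 0.936600
step 4 [2y] swap r/2=67/3835: DF=(1 − 67/3835·(0.989500+0.975900+0.936600))/(1+67/3835) = 933/1000 ≈ 0.933000
step 5 [2.5y] swap r/2=546/23629: DF=(1 − 546/23629·(0.989500+0.975900+0.936600+0.933000))/(1+546/23629) = 2227/2500 ≈ 0.890800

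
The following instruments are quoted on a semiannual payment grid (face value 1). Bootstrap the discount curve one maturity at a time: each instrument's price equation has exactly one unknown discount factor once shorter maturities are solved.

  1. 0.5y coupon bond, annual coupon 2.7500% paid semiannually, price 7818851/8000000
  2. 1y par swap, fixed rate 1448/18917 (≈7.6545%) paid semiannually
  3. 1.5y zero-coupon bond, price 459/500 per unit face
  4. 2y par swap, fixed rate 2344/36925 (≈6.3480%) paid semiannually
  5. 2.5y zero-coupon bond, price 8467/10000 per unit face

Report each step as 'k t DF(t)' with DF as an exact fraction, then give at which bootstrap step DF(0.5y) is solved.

step 1 [0.5y] bond c/2=11/800: DF=(7818851/8000000 − 11/800·(0))/(1+11/800) = 9641/10000 ≈ 0.964100
step 2 [1y] swap r/2=724/18917: DF=(1 − 724/18917·(0.964100))/(1+724/18917) = 2319/2500 ≈ 0.927600
step 3 [1.5y] zero: DF = P = 459/500 ≈ 0.918000
step 4 [2y] swap r/2=1172/36925: DF=(1 − 1172/36925·(0.964100+0.927600+0.918000))/(1+1172/36925) = 2207/2500 ≈ 0.882800
step 5 [2.5y] zero: DF = P = 8467/10000 ≈ 0.846700

1 1/2 9641/10000
2 1 2319/2500
3 3/2 459/500
4 2 2207/2500
5 5/2 8467/10000
DF(0.5y) is solved at step 1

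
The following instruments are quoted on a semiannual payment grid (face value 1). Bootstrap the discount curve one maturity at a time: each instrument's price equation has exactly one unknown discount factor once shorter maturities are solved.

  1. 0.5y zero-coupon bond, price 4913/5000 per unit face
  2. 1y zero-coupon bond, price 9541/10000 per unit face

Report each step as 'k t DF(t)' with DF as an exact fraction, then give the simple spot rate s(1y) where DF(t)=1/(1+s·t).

1 1/2 4913/5000
2 1 9541/10000
s(1y) = (1/(9541/10000) − 1)/(1) = 459/9541 ≈ 4.8108%

step 1 [0.5y] zero: DF = P = 4913/5000 ≈ 0.982600
step 2 [1y] zero: DF = P = 9541/10000 ≈ 0.954100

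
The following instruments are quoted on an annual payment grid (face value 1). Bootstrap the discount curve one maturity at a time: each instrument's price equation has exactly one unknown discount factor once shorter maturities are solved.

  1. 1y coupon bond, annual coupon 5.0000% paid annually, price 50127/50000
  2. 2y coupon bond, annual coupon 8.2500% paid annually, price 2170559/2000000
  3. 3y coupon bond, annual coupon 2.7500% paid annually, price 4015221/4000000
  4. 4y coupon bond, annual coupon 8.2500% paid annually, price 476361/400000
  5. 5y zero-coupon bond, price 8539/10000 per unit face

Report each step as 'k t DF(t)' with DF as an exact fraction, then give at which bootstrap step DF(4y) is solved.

step 1 [1y] bond c/1=1/20: DF=(50127/50000 − 1/20·(0))/(1+1/20) = 2387/2500 ≈ 0.954800
step 2 [2y] bond c/1=33/400: DF=(2170559/2000000 − 33/400·(0.954800))/(1+33/400) = 4649/5000 ≈ 0.929800
step 3 [3y] bond c/1=11/400: DF=(4015221/4000000 − 11/400·(0.954800+0.929800))/(1+11/400) = 1853/2000 ≈ 0.926500
step 4 [4y] bond c/1=33/400: DF=(476361/400000 − 33/400·(0.954800+0.929800+0.926500))/(1+33/400) = 8859/10000 ≈ 0.885900
step 5 [5y] zero: DF = P = 8539/10000 ≈ 0.853900

1 1 2387/2500
2 2 4649/5000
3 3 1853/2000
4 4 8859/10000
5 5 8539/10000
DF(4y) is solved at step 4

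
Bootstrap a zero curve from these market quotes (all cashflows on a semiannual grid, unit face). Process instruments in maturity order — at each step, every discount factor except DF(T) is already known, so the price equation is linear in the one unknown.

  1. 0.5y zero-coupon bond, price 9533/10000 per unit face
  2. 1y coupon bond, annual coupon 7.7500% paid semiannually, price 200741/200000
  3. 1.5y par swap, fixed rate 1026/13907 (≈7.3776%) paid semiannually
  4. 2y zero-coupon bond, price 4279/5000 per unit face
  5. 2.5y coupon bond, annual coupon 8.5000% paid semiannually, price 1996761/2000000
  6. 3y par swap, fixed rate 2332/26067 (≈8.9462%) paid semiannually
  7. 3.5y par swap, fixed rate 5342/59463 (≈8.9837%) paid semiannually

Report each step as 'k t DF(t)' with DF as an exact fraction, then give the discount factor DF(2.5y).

1 1/2 9533/10000
2 1 9307/10000
3 3/2 4487/5000
4 2 4279/5000
5 5/2 4047/5000
6 3 1917/2500
7 7/2 7329/10000
DF(2.5y) = 4047/5000 ≈ 0.809400

step 1 [0.5y] zero: DF = P = 9533/10000 ≈ 0.953300
step 2 [1y] bond c/2=31/800: DF=(200741/200000 − 31/800·(0.953300))/(1+31/800) = 9307/10000 ≈ 0.930700
step 3 [1.5y] swap r/2=513/13907: DF=(1 − 513/13907·(0.953300+0.930700))/(1+513/13907) = 4487/5000 ≈ 0.897400
step 4 [2y] zero: DF = P = 4279/5000 ≈ 0.855800
step 5 [2.5y] bond c/2=17/400: DF=(1996761/2000000 − 17/400·(0.953300+0.930700+0.897400+0.855800))/(1+17/400) = 4047/5000 ≈ 0.809400
step 6 [3y] swap r/2=1166/26067: DF=(1 − 1166/26067·(0.953300+0.930700+0.897400+0.855800+0.809400))/(1+1166/26067) = 1917/2500 ≈ 0.766800
step 7 [3.5y] swap r/2=2671/59463: DF=(1 − 2671/59463·(0.953300+0.930700+0.897400+0.855800+0.809400+0.766800))/(1+2671/59463) = 7329/10000 ≈ 0.732900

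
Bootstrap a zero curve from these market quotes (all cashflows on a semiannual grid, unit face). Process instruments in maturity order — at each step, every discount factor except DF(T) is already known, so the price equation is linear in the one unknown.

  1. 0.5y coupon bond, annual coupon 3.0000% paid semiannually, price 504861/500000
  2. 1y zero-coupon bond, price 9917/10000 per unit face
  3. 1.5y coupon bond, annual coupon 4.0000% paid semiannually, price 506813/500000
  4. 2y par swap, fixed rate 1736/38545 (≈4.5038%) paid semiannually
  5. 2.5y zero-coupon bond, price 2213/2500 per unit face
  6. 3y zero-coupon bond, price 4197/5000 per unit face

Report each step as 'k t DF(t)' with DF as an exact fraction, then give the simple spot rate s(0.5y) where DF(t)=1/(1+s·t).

1 1/2 2487/2500
2 1 9917/10000
3 3/2 2387/2500
4 2 2283/2500
5 5/2 2213/2500
6 3 4197/5000
s(0.5y) = (1/(2487/2500) − 1)/(1/2) = 26/2487 ≈ 1.0454%

step 1 [0.5y] bond c/2=3/200: DF=(504861/500000 − 3/200·(0))/(1+3/200) = 2487/2500 ≈ 0.994800
step 2 [1y] zero: DF = P = 9917/10000 ≈ 0.991700
step 3 [1.5y] bond c/2=1/50: DF=(506813/500000 − 1/50·(0.994800+0.991700))/(1+1/50) = 2387/2500 ≈ 0.954800
step 4 [2y] swap r/2=868/38545: DF=(1 − 868/38545·(0.994800+0.991700+0.954800))/(1+868/38545) = 2283/2500 ≈ 0.913200
step 5 [2.5y] zero: DF = P = 2213/2500 ≈ 0.885200
step 6 [3y] zero: DF = P = 4197/5000 ≈ 0.839400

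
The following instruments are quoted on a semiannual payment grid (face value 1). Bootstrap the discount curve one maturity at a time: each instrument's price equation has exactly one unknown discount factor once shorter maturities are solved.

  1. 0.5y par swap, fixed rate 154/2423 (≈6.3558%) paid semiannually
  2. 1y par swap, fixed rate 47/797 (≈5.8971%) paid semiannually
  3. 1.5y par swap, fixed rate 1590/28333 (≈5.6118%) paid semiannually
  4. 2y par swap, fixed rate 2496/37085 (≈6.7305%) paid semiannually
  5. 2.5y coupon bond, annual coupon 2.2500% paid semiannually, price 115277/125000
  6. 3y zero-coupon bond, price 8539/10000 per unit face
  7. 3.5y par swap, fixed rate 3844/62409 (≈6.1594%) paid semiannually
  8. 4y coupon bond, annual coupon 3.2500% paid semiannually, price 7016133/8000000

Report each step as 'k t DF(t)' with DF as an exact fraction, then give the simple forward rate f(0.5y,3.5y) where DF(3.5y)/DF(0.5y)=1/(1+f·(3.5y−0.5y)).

step 1 [0.5y] swap r/2=77/2423: DF=(1 − 77/2423·(0))/(1+77/2423) = 2423/2500 ≈ 0.969200
step 2 [1y] swap r/2=47/1594: DF=(1 − 47/1594·(0.969200))/(1+47/1594) = 2359/2500 ≈ 0.943600
step 3 [1.5y] swap r/2=795/28333: DF=(1 − 795/28333·(0.969200+0.943600))/(1+795/28333) = 1841/2000 ≈ 0.920500
step 4 [2y] swap r/2=1248/37085: DF=(1 − 1248/37085·(0.969200+0.943600+0.920500))/(1+1248/37085) = 547/625 ≈ 0.875200
step 5 [2.5y] bond c/2=9/800: DF=(115277/125000 − 9/800·(0.969200+0.943600+0.920500+0.875200))/(1+9/800) = 8707/10000 ≈ 0.870700
step 6 [3y] zero: DF = P = 8539/10000 ≈ 0.853900
step 7 [3.5y] swap r/2=1922/62409: DF=(1 − 1922/62409·(0.969200+0.943600+0.920500+0.875200+0.870700+0.853900))/(1+1922/62409) = 4039/5000 ≈ 0.807800
step 8 [4y] bond c/2=13/800: DF=(7016133/8000000 − 13/800·(0.969200+0.943600+0.920500+0.875200+0.870700+0.853900+0.807800))/(1+13/800) = 477/625 ≈ 0.763200

1 1/2 2423/2500
2 1 2359/2500
3 3/2 1841/2000
4 2 547/625
5 5/2 8707/10000
6 3 8539/10000
7 7/2 4039/5000
8 4 477/625
f(0.5y,3.5y) = ((2423/2500)/(4039/5000) − 1)/(3) = 269/4039 ≈ 6.6601%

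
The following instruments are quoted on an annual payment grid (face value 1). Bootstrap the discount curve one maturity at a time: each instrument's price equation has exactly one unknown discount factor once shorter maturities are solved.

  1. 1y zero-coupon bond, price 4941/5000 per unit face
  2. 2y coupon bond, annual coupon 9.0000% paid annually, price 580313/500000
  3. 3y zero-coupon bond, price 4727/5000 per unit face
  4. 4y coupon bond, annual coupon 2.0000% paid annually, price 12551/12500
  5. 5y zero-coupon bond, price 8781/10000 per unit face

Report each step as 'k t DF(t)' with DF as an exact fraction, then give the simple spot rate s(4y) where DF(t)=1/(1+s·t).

1 1 4941/5000
2 2 1229/1250
3 3 4727/5000
4 4 1159/1250
5 5 8781/10000
s(4y) = (1/(1159/1250) − 1)/(4) = 91/4636 ≈ 1.9629%

step 1 [1y] zero: DF = P = 4941/5000 ≈ 0.988200
step 2 [2y] bond c/1=9/100: DF=(580313/500000 − 9/100·(0.988200))/(1+9/100) = 1229/1250 ≈ 0.983200
step 3 [3y] zero: DF = P = 4727/5000 ≈ 0.945400
step 4 [4y] bond c/1=1/50: DF=(12551/12500 − 1/50·(0.988200+0.983200+0.945400))/(1+1/50) = 1159/1250 ≈ 0.927200
step 5 [5y] zero: DF = P = 8781/10000 ≈ 0.878100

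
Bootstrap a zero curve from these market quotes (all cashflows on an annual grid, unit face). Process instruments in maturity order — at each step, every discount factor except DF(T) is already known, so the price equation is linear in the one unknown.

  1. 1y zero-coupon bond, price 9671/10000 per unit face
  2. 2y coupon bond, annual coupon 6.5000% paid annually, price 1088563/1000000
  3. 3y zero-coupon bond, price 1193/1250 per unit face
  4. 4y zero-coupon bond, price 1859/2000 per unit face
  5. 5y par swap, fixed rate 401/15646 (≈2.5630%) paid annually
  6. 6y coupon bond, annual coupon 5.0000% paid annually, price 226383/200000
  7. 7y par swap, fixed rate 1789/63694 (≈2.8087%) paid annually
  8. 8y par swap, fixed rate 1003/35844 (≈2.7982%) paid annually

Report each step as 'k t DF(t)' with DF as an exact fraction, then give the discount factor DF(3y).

step 1 [1y] zero: DF = P = 9671/10000 ≈ 0.967100
step 2 [2y] bond c/1=13/200: DF=(1088563/1000000 − 13/200·(0.967100))/(1+13/200) = 9631/10000 ≈ 0.963100
step 3 [3y] zero: DF = P = 1193/1250 ≈ 0.954400
step 4 [4y] zero: DF = P = 1859/2000 ≈ 0.929500
step 5 [5y] swap r/1=401/15646: DF=(1 − 401/15646·(0.967100+0.963100+0.954400+0.929500))/(1+401/15646) = 8797/10000 ≈ 0.879700
step 6 [6y] bond c/1=1/20: DF=(226383/200000 − 1/20·(0.967100+0.963100+0.954400+0.929500+0.879700))/(1+1/20) = 1709/2000 ≈ 0.854500
step 7 [7y] swap r/1=1789/63694: DF=(1 − 1789/63694·(0.967100+0.963100+0.954400+0.929500+0.879700+0.854500))/(1+1789/63694) = 8211/10000 ≈ 0.821100
step 8 [8y] swap r/1=1003/35844: DF=(1 − 1003/35844·(0.967100+0.963100+0.954400+0.929500+0.879700+0.854500+0.821100))/(1+1003/35844) = 3997/5000 ≈ 0.799400

1 1 9671/10000
2 2 9631/10000
3 3 1193/1250
4 4 1859/2000
5 5 8797/10000
6 6 1709/2000
7 7 8211/10000
8 8 3997/5000
DF(3y) = 1193/1250 ≈ 0.954400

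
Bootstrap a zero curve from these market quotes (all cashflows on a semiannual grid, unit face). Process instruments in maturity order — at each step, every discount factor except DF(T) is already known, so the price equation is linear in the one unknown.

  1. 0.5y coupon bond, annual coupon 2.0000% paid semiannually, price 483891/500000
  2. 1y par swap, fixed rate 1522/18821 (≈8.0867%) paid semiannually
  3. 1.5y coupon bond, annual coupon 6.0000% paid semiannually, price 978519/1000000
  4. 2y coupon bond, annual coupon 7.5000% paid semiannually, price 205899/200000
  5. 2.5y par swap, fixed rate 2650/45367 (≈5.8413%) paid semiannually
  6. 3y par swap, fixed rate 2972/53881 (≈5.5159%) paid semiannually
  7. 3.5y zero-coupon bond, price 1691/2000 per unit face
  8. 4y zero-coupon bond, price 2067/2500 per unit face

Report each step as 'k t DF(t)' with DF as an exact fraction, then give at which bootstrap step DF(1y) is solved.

1 1/2 4791/5000
2 1 9239/10000
3 3/2 1119/1250
4 2 8919/10000
5 5/2 347/400
6 3 4257/5000
7 7/2 1691/2000
8 4 2067/2500
DF(1y) is solved at step 2

step 1 [0.5y] bond c/2=1/100: DF=(483891/500000 − 1/100·(0))/(1+1/100) = 4791/5000 ≈ 0.958200
step 2 [1y] swap r/2=761/18821: DF=(1 − 761/18821·(0.958200))/(1+761/18821) = 9239/10000 ≈ 0.923900
step 3 [1.5y] bond c/2=3/100: DF=(978519/1000000 − 3/100·(0.958200+0.923900))/(1+3/100) = 1119/1250 ≈ 0.895200
step 4 [2y] bond c/2=3/80: DF=(205899/200000 − 3/80·(0.958200+0.923900+0.895200))/(1+3/80) = 8919/10000 ≈ 0.891900
step 5 [2.5y] swap r/2=1325/45367: DF=(1 − 1325/45367·(0.958200+0.923900+0.895200+0.891900))/(1+1325/45367) = 347/400 ≈ 0.867500
step 6 [3y] swap r/2=1486/53881: DF=(1 − 1486/53881·(0.958200+0.923900+0.895200+0.891900+0.867500))/(1+1486/53881) = 4257/5000 ≈ 0.851400
step 7 [3.5y] zero: DF = P = 1691/2000 ≈ 0.845500
step 8 [4y] zero: DF = P = 2067/2500 ≈ 0.826800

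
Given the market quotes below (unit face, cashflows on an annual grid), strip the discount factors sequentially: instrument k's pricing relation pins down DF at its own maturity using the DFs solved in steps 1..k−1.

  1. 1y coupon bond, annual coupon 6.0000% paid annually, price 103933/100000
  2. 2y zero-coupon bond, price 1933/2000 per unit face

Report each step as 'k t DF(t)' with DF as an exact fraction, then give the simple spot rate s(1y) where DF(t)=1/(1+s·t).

1 1 1961/2000
2 2 1933/2000
s(1y) = (1/(1961/2000) − 1)/(1) = 39/1961 ≈ 1.9888%

step 1 [1y] bond c/1=3/50: DF=(103933/100000 − 3/50·(0))/(1+3/50) = 1961/2000 ≈ 0.980500
step 2 [2y] zero: DF = P = 1933/2000 ≈ 0.966500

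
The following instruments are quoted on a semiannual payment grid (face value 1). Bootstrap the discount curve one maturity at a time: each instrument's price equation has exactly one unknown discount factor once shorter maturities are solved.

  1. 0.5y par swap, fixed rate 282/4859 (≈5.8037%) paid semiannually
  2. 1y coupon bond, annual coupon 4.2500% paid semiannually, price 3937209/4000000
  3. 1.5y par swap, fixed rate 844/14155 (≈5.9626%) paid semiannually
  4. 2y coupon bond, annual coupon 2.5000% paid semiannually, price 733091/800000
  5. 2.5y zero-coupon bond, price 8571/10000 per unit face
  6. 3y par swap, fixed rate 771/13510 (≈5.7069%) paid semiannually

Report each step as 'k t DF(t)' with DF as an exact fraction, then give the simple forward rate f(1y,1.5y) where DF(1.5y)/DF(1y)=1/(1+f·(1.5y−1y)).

1 1/2 4859/5000
2 1 2359/2500
3 3/2 2289/2500
4 2 8701/10000
5 5/2 8571/10000
6 3 4229/5000
f(1y,1.5y) = ((2359/2500)/(2289/2500) − 1)/(1/2) = 20/327 ≈ 6.1162%

step 1 [0.5y] swap r/2=141/4859: DF=(1 − 141/4859·(0))/(1+141/4859) = 4859/5000 ≈ 0.971800
step 2 [1y] bond c/2=17/800: DF=(3937209/4000000 − 17/800·(0.971800))/(1+17/800) = 2359/2500 ≈ 0.943600
step 3 [1.5y] swap r/2=422/14155: DF=(1 − 422/14155·(0.971800+0.943600))/(1+422/14155) = 2289/2500 ≈ 0.915600
step 4 [2y] bond c/2=1/80: DF=(733091/800000 − 1/80·(0.971800+0.943600+0.915600))/(1+1/80) = 8701/10000 ≈ 0.870100
step 5 [2.5y] zero: DF = P = 8571/10000 ≈ 0.857100
step 6 [3y] swap r/2=771/27020: DF=(1 − 771/27020·(0.971800+0.943600+0.915600+0.870100+0.857100))/(1+771/27020) = 4229/5000 ≈ 0.845800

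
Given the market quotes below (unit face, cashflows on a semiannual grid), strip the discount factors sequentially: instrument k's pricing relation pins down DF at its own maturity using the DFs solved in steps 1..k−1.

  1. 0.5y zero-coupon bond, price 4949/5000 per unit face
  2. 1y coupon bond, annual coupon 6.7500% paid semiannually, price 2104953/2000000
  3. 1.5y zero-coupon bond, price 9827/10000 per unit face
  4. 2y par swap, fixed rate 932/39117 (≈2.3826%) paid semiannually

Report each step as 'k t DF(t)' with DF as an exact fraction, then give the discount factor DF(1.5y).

step 1 [0.5y] zero: DF = P = 4949/5000 ≈ 0.989800
step 2 [1y] bond c/2=27/800: DF=(2104953/2000000 − 27/800·(0.989800))/(1+27/800) = 4929/5000 ≈ 0.985800
step 3 [1.5y] zero: DF = P = 9827/10000 ≈ 0.982700
step 4 [2y] swap r/2=466/39117: DF=(1 − 466/39117·(0.989800+0.985800+0.982700))/(1+466/39117) = 4767/5000 ≈ 0.953400

1 1/2 4949/5000
2 1 4929/5000
3 3/2 9827/10000
4 2 4767/5000
DF(1.5y) = 9827/10000 ≈ 0.982700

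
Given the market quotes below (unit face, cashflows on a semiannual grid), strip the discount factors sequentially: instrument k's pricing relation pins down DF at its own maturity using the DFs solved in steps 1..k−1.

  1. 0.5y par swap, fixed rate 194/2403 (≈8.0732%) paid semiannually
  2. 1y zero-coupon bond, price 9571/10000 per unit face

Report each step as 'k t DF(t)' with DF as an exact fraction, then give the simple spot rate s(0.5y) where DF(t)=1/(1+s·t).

step 1 [0.5y] swap r/2=97/2403: DF=(1 − 97/2403·(0))/(1+97/2403) = 2403/2500 ≈ 0.961200
step 2 [1y] zero: DF = P = 9571/10000 ≈ 0.957100

1 1/2 2403/2500
2 1 9571/10000
s(0.5y) = (1/(2403/2500) − 1)/(1/2) = 194/2403 ≈ 8.0732%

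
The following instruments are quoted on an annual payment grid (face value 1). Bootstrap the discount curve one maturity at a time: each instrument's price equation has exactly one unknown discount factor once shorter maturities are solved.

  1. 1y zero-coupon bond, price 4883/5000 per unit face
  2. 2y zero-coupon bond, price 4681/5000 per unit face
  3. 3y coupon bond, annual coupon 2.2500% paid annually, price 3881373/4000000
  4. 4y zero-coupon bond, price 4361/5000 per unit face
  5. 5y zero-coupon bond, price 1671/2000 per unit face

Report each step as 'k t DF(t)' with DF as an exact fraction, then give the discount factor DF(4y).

step 1 [1y] zero: DF = P = 4883/5000 ≈ 0.976600
step 2 [2y] zero: DF = P = 4681/5000 ≈ 0.936200
step 3 [3y] bond c/1=9/400: DF=(3881373/4000000 − 9/400·(0.976600+0.936200))/(1+9/400) = 9069/10000 ≈ 0.906900
step 4 [4y] zero: DF = P = 4361/5000 ≈ 0.872200
step 5 [5y] zero: DF = P = 1671/2000 ≈ 0.835500

1 1 4883/5000
2 2 4681/5000
3 3 9069/10000
4 4 4361/5000
5 5 1671/2000
DF(4y) = 4361/5000 ≈ 0.872200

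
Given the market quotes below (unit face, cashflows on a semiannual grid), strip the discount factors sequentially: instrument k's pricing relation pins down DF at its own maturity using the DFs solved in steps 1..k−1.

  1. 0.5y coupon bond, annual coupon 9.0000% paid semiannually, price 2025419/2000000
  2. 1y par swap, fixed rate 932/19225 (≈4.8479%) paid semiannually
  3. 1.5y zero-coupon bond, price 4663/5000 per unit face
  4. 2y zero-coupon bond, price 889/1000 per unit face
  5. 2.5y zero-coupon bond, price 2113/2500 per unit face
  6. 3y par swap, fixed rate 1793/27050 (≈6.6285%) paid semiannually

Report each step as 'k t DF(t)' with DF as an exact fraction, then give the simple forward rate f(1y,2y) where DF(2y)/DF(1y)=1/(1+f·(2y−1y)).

1 1/2 9691/10000
2 1 4767/5000
3 3/2 4663/5000
4 2 889/1000
5 5/2 2113/2500
6 3 8207/10000
f(1y,2y) = ((4767/5000)/(889/1000) − 1)/(1) = 46/635 ≈ 7.2441%

step 1 [0.5y] bond c/2=9/200: DF=(2025419/2000000 − 9/200·(0))/(1+9/200) = 9691/10000 ≈ 0.969100
step 2 [1y] swap r/2=466/19225: DF=(1 − 466/19225·(0.969100))/(1+466/19225) = 4767/5000 ≈ 0.953400
step 3 [1.5y] zero: DF = P = 4663/5000 ≈ 0.932600
step 4 [2y] zero: DF = P = 889/1000 ≈ 0.889000
step 5 [2.5y] zero: DF = P = 2113/2500 ≈ 0.845200
step 6 [3y] swap r/2=1793/54100: DF=(1 − 1793/54100·(0.969100+0.953400+0.932600+0.889000+0.845200))/(1+1793/54100) = 8207/10000 ≈ 0.820700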